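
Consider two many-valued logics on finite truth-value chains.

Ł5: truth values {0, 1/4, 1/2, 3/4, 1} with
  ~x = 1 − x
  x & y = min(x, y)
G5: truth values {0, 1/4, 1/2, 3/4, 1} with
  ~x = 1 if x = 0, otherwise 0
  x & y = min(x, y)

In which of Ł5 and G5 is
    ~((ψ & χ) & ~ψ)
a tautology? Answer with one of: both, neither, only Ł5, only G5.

only G5

In Ł5: at ψ = 1/4, χ = 1/4 the value is 3/4 — not a tautology.
In G5: every assignment gives 1 — tautology.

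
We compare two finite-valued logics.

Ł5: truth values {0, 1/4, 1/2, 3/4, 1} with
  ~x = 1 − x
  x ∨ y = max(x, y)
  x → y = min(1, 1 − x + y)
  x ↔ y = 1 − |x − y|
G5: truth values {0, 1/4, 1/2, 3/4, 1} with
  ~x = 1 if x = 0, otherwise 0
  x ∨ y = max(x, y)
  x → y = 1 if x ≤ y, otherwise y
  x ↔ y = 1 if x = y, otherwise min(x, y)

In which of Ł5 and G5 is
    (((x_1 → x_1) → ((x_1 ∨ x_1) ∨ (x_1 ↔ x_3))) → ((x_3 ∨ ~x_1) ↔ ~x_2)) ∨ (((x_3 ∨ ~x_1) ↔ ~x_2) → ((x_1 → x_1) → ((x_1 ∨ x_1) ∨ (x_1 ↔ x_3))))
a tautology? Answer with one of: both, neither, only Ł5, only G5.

both

In Ł5: every assignment gives 1 — tautology.
In G5: every assignment gives 1 — tautology.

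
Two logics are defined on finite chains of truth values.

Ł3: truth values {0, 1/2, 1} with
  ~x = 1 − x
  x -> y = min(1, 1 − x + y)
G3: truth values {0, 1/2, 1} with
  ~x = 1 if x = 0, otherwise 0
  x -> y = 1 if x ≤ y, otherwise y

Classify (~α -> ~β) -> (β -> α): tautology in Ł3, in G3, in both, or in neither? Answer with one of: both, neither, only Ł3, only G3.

In Ł3: every assignment gives 1 — tautology.
In G3: at α = 1/2, β = 1 the value is 1/2 — not a tautology.

only Ł3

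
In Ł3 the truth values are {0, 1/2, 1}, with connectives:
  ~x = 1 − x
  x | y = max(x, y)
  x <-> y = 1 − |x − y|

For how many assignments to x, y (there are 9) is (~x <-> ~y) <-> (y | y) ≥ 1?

4

x = 0, y = 0 ↦ 0  <
x = 0, y = 1/2 ↦ 1  ≥
x = 0, y = 1 ↦ 0  <
x = 1/2, y = 0 ↦ 1/2  <
x = 1/2, y = 1/2 ↦ 1/2  <
x = 1/2, y = 1 ↦ 1/2  <
x = 1, y = 0 ↦ 1  ≥
x = 1, y = 1/2 ↦ 1  ≥
x = 1, y = 1 ↦ 1  ≥
So 4 of the 9 assignments meet the threshold.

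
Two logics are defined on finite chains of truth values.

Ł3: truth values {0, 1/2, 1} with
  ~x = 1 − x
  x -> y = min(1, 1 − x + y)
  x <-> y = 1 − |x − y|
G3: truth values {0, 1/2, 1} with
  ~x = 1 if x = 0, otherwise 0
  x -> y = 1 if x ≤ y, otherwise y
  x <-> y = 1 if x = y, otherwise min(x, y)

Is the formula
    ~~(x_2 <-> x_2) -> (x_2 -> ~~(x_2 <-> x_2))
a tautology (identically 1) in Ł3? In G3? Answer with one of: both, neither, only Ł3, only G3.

both

In Ł3: every assignment gives 1 — tautology.
In G3: every assignment gives 1 — tautology.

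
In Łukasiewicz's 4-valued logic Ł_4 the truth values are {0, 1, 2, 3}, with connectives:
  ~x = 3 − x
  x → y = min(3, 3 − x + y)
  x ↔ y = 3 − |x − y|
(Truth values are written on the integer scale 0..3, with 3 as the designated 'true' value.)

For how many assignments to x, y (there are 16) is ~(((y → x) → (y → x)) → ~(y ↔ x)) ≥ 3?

4

x = 0, y = 0 ↦ 3  ≥
x = 0, y = 1 ↦ 2  <
x = 0, y = 2 ↦ 1  <
x = 0, y = 3 ↦ 0  <
x = 1, y = 0 ↦ 2  <
x = 1, y = 1 ↦ 3  ≥
x = 1, y = 2 ↦ 2  <
x = 1, y = 3 ↦ 1  <
x = 2, y = 0 ↦ 1  <
x = 2, y = 1 ↦ 2  <
x = 2, y = 2 ↦ 3  ≥
x = 2, y = 3 ↦ 2  <
x = 3, y = 0 ↦ 0  <
x = 3, y = 1 ↦ 1  <
x = 3, y = 2 ↦ 2  <
x = 3, y = 3 ↦ 3  ≥
So 4 of the 16 assignments meet the threshold.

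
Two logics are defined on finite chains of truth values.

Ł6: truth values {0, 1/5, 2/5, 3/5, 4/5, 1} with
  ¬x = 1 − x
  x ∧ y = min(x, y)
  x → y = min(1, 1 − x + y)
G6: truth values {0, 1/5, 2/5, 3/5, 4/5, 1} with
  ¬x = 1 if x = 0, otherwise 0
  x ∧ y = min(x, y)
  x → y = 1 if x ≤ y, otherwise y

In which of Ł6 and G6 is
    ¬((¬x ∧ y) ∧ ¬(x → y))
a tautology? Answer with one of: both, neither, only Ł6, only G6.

only G6

In Ł6: at x = 2/5, y = 1/5 the value is 4/5 — not a tautology.
In G6: every assignment gives 1 — tautology.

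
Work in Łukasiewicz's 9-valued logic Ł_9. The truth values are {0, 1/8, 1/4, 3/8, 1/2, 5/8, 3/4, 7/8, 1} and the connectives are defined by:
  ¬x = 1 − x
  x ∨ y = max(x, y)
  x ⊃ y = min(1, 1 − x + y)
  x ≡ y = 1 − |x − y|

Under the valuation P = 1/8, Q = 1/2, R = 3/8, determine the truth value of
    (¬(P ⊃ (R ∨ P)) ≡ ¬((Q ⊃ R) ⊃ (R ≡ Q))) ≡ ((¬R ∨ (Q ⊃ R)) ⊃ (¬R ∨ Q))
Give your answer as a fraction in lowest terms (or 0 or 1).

3/4

R ∨ P = 3/8 ∨ 1/8 = 3/8
P ⊃ (R ∨ P) = 1/8 ⊃ 3/8 = 1
¬(P ⊃ (R ∨ P)) = ¬1 = 0
Q ⊃ R = 1/2 ⊃ 3/8 = 7/8
R ≡ Q = 3/8 ≡ 1/2 = 7/8
(Q ⊃ R) ⊃ (R ≡ Q) = 7/8 ⊃ 7/8 = 1
¬((Q ⊃ R) ⊃ (R ≡ Q)) = ¬1 = 0
¬(P ⊃ (R ∨ P)) ≡ ¬((Q ⊃ R) ⊃ (R ≡ Q)) = 0 ≡ 0 = 1
¬R = ¬3/8 = 5/8
Q ⊃ R = 1/2 ⊃ 3/8 = 7/8
¬R ∨ (Q ⊃ R) = 5/8 ∨ 7/8 = 7/8
¬R = ¬3/8 = 5/8
¬R ∨ Q = 5/8 ∨ 1/2 = 5/8
(¬R ∨ (Q ⊃ R)) ⊃ (¬R ∨ Q) = 7/8 ⊃ 5/8 = 3/4
(¬(P ⊃ (R ∨ P)) ≡ ¬((Q ⊃ R) ⊃ (R ≡ Q))) ≡ ((¬R ∨ (Q ⊃ R)) ⊃ (¬R ∨ Q)) = 1 ≡ 3/4 = 3/4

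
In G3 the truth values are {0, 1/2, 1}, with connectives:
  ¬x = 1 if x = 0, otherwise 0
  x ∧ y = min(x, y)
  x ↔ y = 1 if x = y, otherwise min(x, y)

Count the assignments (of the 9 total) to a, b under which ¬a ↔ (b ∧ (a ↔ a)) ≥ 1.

3

a = 0, b = 0 ↦ 0  <
a = 0, b = 1/2 ↦ 1/2  <
a = 0, b = 1 ↦ 1  ≥
a = 1/2, b = 0 ↦ 1  ≥
a = 1/2, b = 1/2 ↦ 0  <
a = 1/2, b = 1 ↦ 0  <
a = 1, b = 0 ↦ 1  ≥
a = 1, b = 1/2 ↦ 0  <
a = 1, b = 1 ↦ 0  <
So 3 of the 9 assignments meet the threshold.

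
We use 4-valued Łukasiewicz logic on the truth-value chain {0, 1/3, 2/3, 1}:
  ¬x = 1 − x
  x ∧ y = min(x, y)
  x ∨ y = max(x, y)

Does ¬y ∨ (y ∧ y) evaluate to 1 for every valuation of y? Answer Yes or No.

No

Counterexample: take y = 1/3.
¬y = ¬1/3 = 2/3
y ∧ y = 1/3 ∧ 1/3 = 1/3
¬y ∨ (y ∧ y) = 2/3 ∨ 1/3 = 2/3
This gives 2/3 ≠ 1.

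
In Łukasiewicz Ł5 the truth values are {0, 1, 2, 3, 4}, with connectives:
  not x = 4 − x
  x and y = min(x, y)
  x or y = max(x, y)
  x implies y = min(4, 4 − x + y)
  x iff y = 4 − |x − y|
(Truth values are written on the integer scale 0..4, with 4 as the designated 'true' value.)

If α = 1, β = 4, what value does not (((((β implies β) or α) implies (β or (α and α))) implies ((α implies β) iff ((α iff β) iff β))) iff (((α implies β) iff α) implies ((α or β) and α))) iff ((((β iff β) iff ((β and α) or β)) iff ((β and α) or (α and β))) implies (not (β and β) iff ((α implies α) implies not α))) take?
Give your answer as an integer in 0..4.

3

β implies β = 4 implies 4 = 4
(β implies β) or α = 4 or 1 = 4
α and α = 1 and 1 = 1
β or (α and α) = 4 or 1 = 4
((β implies β) or α) implies (β or (α and α)) = 4 implies 4 = 4
α implies β = 1 implies 4 = 4
α iff β = 1 iff 4 = 1
(α iff β) iff β = 1 iff 4 = 1
(α implies β) iff ((α iff β) iff β) = 4 iff 1 = 1
(((β implies β) or α) implies (β or (α and α))) implies ((α implies β) iff ((α iff β) iff β)) = 4 implies 1 = 1
α implies β = 1 implies 4 = 4
(α implies β) iff α = 4 iff 1 = 1
α or β = 1 or 4 = 4
(α or β) and α = 4 and 1 = 1
((α implies β) iff α) implies ((α or β) and α) = 1 implies 1 = 4
((((β implies β) or α) implies (β or (α and α))) implies ((α implies β) iff ((α iff β) iff β))) iff (((α implies β) iff α) implies ((α or β) and α)) = 1 iff 4 = 1
not (((((β implies β) or α) implies (β or (α and α))) implies ((α implies β) iff ((α iff β) iff β))) iff (((α implies β) iff α) implies ((α or β) and α))) = not 1 = 3
β iff β = 4 iff 4 = 4
β and α = 4 and 1 = 1
(β and α) or β = 1 or 4 = 4
(β iff β) iff ((β and α) or β) = 4 iff 4 = 4
β and α = 4 and 1 = 1
α and β = 1 and 4 = 1
(β and α) or (α and β) = 1 or 1 = 1
((β iff β) iff ((β and α) or β)) iff ((β and α) or (α and β)) = 4 iff 1 = 1
β and β = 4 and 4 = 4
not (β and β) = not 4 = 0
α implies α = 1 implies 1 = 4
not α = not 1 = 3
(α implies α) implies not α = 4 implies 3 = 3
not (β and β) iff ((α implies α) implies not α) = 0 iff 3 = 1
(((β iff β) iff ((β and α) or β)) iff ((β and α) or (α and β))) implies (not (β and β) iff ((α implies α) implies not α)) = 1 implies 1 = 4
not (((((β implies β) or α) implies (β or (α and α))) implies ((α implies β) iff ((α iff β) iff β))) iff (((α implies β) iff α) implies ((α or β) and α))) iff ((((β iff β) iff ((β and α) or β)) iff ((β and α) or (α and β))) implies (not (β and β) iff ((α implies α) implies not α))) = 3 iff 4 = 3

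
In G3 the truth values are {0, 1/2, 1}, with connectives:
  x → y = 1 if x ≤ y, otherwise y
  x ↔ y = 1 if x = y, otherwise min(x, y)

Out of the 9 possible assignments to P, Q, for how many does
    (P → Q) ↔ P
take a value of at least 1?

P = 0, Q = 0 ↦ 0  <
P = 0, Q = 1/2 ↦ 0  <
P = 0, Q = 1 ↦ 0  <
P = 1/2, Q = 0 ↦ 0  <
P = 1/2, Q = 1/2 ↦ 1/2  <
P = 1/2, Q = 1 ↦ 1/2  <
P = 1, Q = 0 ↦ 0  <
P = 1, Q = 1/2 ↦ 1/2  <
P = 1, Q = 1 ↦ 1  ≥
So 1 of the 9 assignments meets the threshold.

1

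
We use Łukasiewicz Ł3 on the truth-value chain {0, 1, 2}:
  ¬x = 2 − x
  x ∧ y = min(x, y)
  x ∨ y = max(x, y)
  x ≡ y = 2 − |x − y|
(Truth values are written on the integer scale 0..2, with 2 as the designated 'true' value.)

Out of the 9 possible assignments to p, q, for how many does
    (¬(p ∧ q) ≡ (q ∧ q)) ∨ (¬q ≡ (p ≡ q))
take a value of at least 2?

5

p = 0, q = 0 ↦ 2  ≥
p = 0, q = 1 ↦ 2  ≥
p = 0, q = 2 ↦ 2  ≥
p = 1, q = 0 ↦ 1  <
p = 1, q = 1 ↦ 2  ≥
p = 1, q = 2 ↦ 1  <
p = 2, q = 0 ↦ 0  <
p = 2, q = 1 ↦ 2  ≥
p = 2, q = 2 ↦ 0  <
So 5 of the 9 assignments meet the threshold.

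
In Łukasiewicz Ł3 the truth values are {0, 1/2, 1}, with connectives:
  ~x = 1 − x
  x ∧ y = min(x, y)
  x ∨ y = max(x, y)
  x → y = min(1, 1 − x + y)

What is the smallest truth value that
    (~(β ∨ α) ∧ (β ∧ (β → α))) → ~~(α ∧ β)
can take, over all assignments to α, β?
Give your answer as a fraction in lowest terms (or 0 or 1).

1/2

Take α = 0, β = 1/2:
β ∨ α = 1/2 ∨ 0 = 1/2
~(β ∨ α) = ~1/2 = 1/2
β → α = 1/2 → 0 = 1/2
β ∧ (β → α) = 1/2 ∧ 1/2 = 1/2
~(β ∨ α) ∧ (β ∧ (β → α)) = 1/2 ∧ 1/2 = 1/2
α ∧ β = 0 ∧ 1/2 = 0
~(α ∧ β) = ~0 = 1
~~(α ∧ β) = ~1 = 0
(~(β ∨ α) ∧ (β ∧ (β → α))) → ~~(α ∧ β) = 1/2 → 0 = 1/2
No assignment yields a value below 1/2, so this is the minimum.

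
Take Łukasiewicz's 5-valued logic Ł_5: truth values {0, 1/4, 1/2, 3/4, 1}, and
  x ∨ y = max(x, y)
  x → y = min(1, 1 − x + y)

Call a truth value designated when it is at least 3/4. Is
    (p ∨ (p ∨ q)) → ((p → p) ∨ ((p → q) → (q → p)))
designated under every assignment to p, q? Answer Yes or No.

At p = 3/4, q = 0, for instance:
p ∨ q = 3/4 ∨ 0 = 3/4
p ∨ (p ∨ q) = 3/4 ∨ 3/4 = 3/4
p → p = 3/4 → 3/4 = 1
p → q = 3/4 → 0 = 1/4
q → p = 0 → 3/4 = 1
(p → q) → (q → p) = 1/4 → 1 = 1
(p → p) ∨ ((p → q) → (q → p)) = 1 ∨ 1 = 1
(p ∨ (p ∨ q)) → ((p → p) ∨ ((p → q) → (q → p))) = 3/4 → 1 = 1
and checking the remaining 24 assignments likewise gives ≥ 3/4 in every case.

Yes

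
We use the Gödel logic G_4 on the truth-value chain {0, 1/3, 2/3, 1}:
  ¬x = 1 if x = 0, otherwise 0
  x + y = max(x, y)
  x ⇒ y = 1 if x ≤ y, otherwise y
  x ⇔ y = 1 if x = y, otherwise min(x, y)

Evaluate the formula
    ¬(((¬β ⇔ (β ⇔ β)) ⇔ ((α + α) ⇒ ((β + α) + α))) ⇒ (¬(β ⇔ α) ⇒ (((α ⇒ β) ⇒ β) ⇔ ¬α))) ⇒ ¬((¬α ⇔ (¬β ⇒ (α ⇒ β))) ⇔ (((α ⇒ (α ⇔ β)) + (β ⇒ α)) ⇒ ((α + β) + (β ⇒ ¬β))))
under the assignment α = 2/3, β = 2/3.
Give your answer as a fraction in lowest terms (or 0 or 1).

1

¬β = ¬2/3 = 0
β ⇔ β = 2/3 ⇔ 2/3 = 1
¬β ⇔ (β ⇔ β) = 0 ⇔ 1 = 0
α + α = 2/3 + 2/3 = 2/3
β + α = 2/3 + 2/3 = 2/3
(β + α) + α = 2/3 + 2/3 = 2/3
(α + α) ⇒ ((β + α) + α) = 2/3 ⇒ 2/3 = 1
(¬β ⇔ (β ⇔ β)) ⇔ ((α + α) ⇒ ((β + α) + α)) = 0 ⇔ 1 = 0
β ⇔ α = 2/3 ⇔ 2/3 = 1
¬(β ⇔ α) = ¬1 = 0
α ⇒ β = 2/3 ⇒ 2/3 = 1
(α ⇒ β) ⇒ β = 1 ⇒ 2/3 = 2/3
¬α = ¬2/3 = 0
((α ⇒ β) ⇒ β) ⇔ ¬α = 2/3 ⇔ 0 = 0
¬(β ⇔ α) ⇒ (((α ⇒ β) ⇒ β) ⇔ ¬α) = 0 ⇒ 0 = 1
((¬β ⇔ (β ⇔ β)) ⇔ ((α + α) ⇒ ((β + α) + α))) ⇒ (¬(β ⇔ α) ⇒ (((α ⇒ β) ⇒ β) ⇔ ¬α)) = 0 ⇒ 1 = 1
¬(((¬β ⇔ (β ⇔ β)) ⇔ ((α + α) ⇒ ((β + α) + α))) ⇒ (¬(β ⇔ α) ⇒ (((α ⇒ β) ⇒ β) ⇔ ¬α))) = ¬1 = 0
¬α = ¬2/3 = 0
¬β = ¬2/3 = 0
α ⇒ β = 2/3 ⇒ 2/3 = 1
¬β ⇒ (α ⇒ β) = 0 ⇒ 1 = 1
¬α ⇔ (¬β ⇒ (α ⇒ β)) = 0 ⇔ 1 = 0
α ⇔ β = 2/3 ⇔ 2/3 = 1
α ⇒ (α ⇔ β) = 2/3 ⇒ 1 = 1
β ⇒ α = 2/3 ⇒ 2/3 = 1
(α ⇒ (α ⇔ β)) + (β ⇒ α) = 1 + 1 = 1
α + β = 2/3 + 2/3 = 2/3
¬β = ¬2/3 = 0
β ⇒ ¬β = 2/3 ⇒ 0 = 0
(α + β) + (β ⇒ ¬β) = 2/3 + 0 = 2/3
((α ⇒ (α ⇔ β)) + (β ⇒ α)) ⇒ ((α + β) + (β ⇒ ¬β)) = 1 ⇒ 2/3 = 2/3
(¬α ⇔ (¬β ⇒ (α ⇒ β))) ⇔ (((α ⇒ (α ⇔ β)) + (β ⇒ α)) ⇒ ((α + β) + (β ⇒ ¬β))) = 0 ⇔ 2/3 = 0
¬((¬α ⇔ (¬β ⇒ (α ⇒ β))) ⇔ (((α ⇒ (α ⇔ β)) + (β ⇒ α)) ⇒ ((α + β) + (β ⇒ ¬β)))) = ¬0 = 1
¬(((¬β ⇔ (β ⇔ β)) ⇔ ((α + α) ⇒ ((β + α) + α))) ⇒ (¬(β ⇔ α) ⇒ (((α ⇒ β) ⇒ β) ⇔ ¬α))) ⇒ ¬((¬α ⇔ (¬β ⇒ (α ⇒ β))) ⇔ (((α ⇒ (α ⇔ β)) + (β ⇒ α)) ⇒ ((α + β) + (β ⇒ ¬β)))) = 0 ⇒ 1 = 1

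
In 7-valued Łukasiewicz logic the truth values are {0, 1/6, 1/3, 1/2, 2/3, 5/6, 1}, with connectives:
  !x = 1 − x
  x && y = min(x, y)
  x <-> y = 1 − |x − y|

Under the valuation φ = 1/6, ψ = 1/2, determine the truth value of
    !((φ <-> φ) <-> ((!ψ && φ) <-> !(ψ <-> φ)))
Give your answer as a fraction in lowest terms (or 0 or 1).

φ <-> φ = 1/6 <-> 1/6 = 1
!ψ = !1/2 = 1/2
!ψ && φ = 1/2 && 1/6 = 1/6
ψ <-> φ = 1/2 <-> 1/6 = 2/3
!(ψ <-> φ) = !2/3 = 1/3
(!ψ && φ) <-> !(ψ <-> φ) = 1/6 <-> 1/3 = 5/6
(φ <-> φ) <-> ((!ψ && φ) <-> !(ψ <-> φ)) = 1 <-> 5/6 = 5/6
!((φ <-> φ) <-> ((!ψ && φ) <-> !(ψ <-> φ))) = !5/6 = 1/6

1/6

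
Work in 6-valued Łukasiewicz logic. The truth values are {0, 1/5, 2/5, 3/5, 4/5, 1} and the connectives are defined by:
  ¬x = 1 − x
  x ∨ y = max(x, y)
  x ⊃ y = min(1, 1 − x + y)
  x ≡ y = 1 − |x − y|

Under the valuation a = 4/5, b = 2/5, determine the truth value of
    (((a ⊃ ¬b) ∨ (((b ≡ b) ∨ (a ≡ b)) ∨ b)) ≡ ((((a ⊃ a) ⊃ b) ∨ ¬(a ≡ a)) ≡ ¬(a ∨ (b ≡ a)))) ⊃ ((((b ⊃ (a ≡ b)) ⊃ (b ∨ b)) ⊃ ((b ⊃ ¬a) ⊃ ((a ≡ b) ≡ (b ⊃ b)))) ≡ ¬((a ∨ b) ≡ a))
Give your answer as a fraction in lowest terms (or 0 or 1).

1/5

¬b = ¬2/5 = 3/5
a ⊃ ¬b = 4/5 ⊃ 3/5 = 4/5
b ≡ b = 2/5 ≡ 2/5 = 1
a ≡ b = 4/5 ≡ 2/5 = 3/5
(b ≡ b) ∨ (a ≡ b) = 1 ∨ 3/5 = 1
((b ≡ b) ∨ (a ≡ b)) ∨ b = 1 ∨ 2/5 = 1
(a ⊃ ¬b) ∨ (((b ≡ b) ∨ (a ≡ b)) ∨ b) = 4/5 ∨ 1 = 1
a ⊃ a = 4/5 ⊃ 4/5 = 1
(a ⊃ a) ⊃ b = 1 ⊃ 2/5 = 2/5
a ≡ a = 4/5 ≡ 4/5 = 1
¬(a ≡ a) = ¬1 = 0
((a ⊃ a) ⊃ b) ∨ ¬(a ≡ a) = 2/5 ∨ 0 = 2/5
b ≡ a = 2/5 ≡ 4/5 = 3/5
a ∨ (b ≡ a) = 4/5 ∨ 3/5 = 4/5
¬(a ∨ (b ≡ a)) = ¬4/5 = 1/5
(((a ⊃ a) ⊃ b) ∨ ¬(a ≡ a)) ≡ ¬(a ∨ (b ≡ a)) = 2/5 ≡ 1/5 = 4/5
((a ⊃ ¬b) ∨ (((b ≡ b) ∨ (a ≡ b)) ∨ b)) ≡ ((((a ⊃ a) ⊃ b) ∨ ¬(a ≡ a)) ≡ ¬(a ∨ (b ≡ a))) = 1 ≡ 4/5 = 4/5
a ≡ b = 4/5 ≡ 2/5 = 3/5
b ⊃ (a ≡ b) = 2/5 ⊃ 3/5 = 1
b ∨ b = 2/5 ∨ 2/5 = 2/5
(b ⊃ (a ≡ b)) ⊃ (b ∨ b) = 1 ⊃ 2/5 = 2/5
¬a = ¬4/5 = 1/5
b ⊃ ¬a = 2/5 ⊃ 1/5 = 4/5
a ≡ b = 4/5 ≡ 2/5 = 3/5
b ⊃ b = 2/5 ⊃ 2/5 = 1
(a ≡ b) ≡ (b ⊃ b) = 3/5 ≡ 1 = 3/5
(b ⊃ ¬a) ⊃ ((a ≡ b) ≡ (b ⊃ b)) = 4/5 ⊃ 3/5 = 4/5
((b ⊃ (a ≡ b)) ⊃ (b ∨ b)) ⊃ ((b ⊃ ¬a) ⊃ ((a ≡ b) ≡ (b ⊃ b))) = 2/5 ⊃ 4/5 = 1
a ∨ b = 4/5 ∨ 2/5 = 4/5
(a ∨ b) ≡ a = 4/5 ≡ 4/5 = 1
¬((a ∨ b) ≡ a) = ¬1 = 0
(((b ⊃ (a ≡ b)) ⊃ (b ∨ b)) ⊃ ((b ⊃ ¬a) ⊃ ((a ≡ b) ≡ (b ⊃ b)))) ≡ ¬((a ∨ b) ≡ a) = 1 ≡ 0 = 0
(((a ⊃ ¬b) ∨ (((b ≡ b) ∨ (a ≡ b)) ∨ b)) ≡ ((((a ⊃ a) ⊃ b) ∨ ¬(a ≡ a)) ≡ ¬(a ∨ (b ≡ a)))) ⊃ ((((b ⊃ (a ≡ b)) ⊃ (b ∨ b)) ⊃ ((b ⊃ ¬a) ⊃ ((a ≡ b) ≡ (b ⊃ b)))) ≡ ¬((a ∨ b) ≡ a)) = 4/5 ⊃ 0 = 1/5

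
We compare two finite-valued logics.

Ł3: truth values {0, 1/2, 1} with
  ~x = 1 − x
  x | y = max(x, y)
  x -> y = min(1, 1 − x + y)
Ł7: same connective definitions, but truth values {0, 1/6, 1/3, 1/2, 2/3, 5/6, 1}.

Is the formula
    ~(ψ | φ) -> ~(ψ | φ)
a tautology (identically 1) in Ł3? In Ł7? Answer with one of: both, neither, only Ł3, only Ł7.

In Ł3: every assignment gives 1 — tautology.
In Ł7: every assignment gives 1 — tautology.

both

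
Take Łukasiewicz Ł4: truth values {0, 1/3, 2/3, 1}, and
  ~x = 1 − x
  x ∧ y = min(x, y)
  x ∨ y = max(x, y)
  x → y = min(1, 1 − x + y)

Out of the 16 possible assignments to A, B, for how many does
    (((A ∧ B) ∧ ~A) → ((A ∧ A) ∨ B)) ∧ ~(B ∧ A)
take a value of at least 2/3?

12

A = 0, B = 0 ↦ 1  ≥
A = 0, B = 1/3 ↦ 1  ≥
A = 0, B = 2/3 ↦ 1  ≥
A = 0, B = 1 ↦ 1  ≥
A = 1/3, B = 0 ↦ 1  ≥
A = 1/3, B = 1/3 ↦ 2/3  ≥
A = 1/3, B = 2/3 ↦ 2/3  ≥
A = 1/3, B = 1 ↦ 2/3  ≥
A = 2/3, B = 0 ↦ 1  ≥
A = 2/3, B = 1/3 ↦ 2/3  ≥
A = 2/3, B = 2/3 ↦ 1/3  <
A = 2/3, B = 1 ↦ 1/3  <
A = 1, B = 0 ↦ 1  ≥
A = 1, B = 1/3 ↦ 2/3  ≥
A = 1, B = 2/3 ↦ 1/3  <
A = 1, B = 1 ↦ 0  <
So 12 of the 16 assignments meet the threshold.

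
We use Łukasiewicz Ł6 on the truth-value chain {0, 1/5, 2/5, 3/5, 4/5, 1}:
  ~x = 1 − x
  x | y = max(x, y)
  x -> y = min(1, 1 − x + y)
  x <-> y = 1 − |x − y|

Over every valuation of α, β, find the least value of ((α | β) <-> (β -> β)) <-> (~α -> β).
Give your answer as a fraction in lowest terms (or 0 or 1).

Take α = 2/5, β = 2/5:
α | β = 2/5 | 2/5 = 2/5
β -> β = 2/5 -> 2/5 = 1
(α | β) <-> (β -> β) = 2/5 <-> 1 = 2/5
~α = ~2/5 = 3/5
~α -> β = 3/5 -> 2/5 = 4/5
((α | β) <-> (β -> β)) <-> (~α -> β) = 2/5 <-> 4/5 = 3/5
No assignment yields a value below 3/5, so this is the minimum.

3/5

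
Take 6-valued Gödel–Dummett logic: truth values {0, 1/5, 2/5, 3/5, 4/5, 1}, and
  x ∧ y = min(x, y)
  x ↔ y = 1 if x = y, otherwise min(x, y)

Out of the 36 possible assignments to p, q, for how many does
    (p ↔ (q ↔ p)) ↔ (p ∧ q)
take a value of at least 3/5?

value 1: 21 assignments (counts)
value 4/5: 1 assignment (counts)
value 3/5: 2 assignments (counts)
value 2/5: 3 assignments
value 1/5: 4 assignments
value 0: 5 assignments
So 24 of the 36 assignments meet the threshold.

24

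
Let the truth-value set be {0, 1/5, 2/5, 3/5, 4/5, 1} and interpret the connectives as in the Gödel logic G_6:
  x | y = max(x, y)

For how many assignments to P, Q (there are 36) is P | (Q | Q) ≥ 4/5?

20

value 1: 11 assignments (counts)
value 4/5: 9 assignments (counts)
value 3/5: 7 assignments
value 2/5: 5 assignments
value 1/5: 3 assignments
value 0: 1 assignment
So 20 of the 36 assignments meet the threshold.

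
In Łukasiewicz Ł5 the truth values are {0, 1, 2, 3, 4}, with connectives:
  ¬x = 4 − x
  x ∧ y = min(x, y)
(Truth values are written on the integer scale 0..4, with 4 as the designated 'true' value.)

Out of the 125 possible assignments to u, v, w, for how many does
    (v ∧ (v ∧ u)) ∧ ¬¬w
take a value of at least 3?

value 4: 1 assignment (counts)
value 3: 7 assignments (counts)
value 2: 19 assignments
value 1: 37 assignments
value 0: 61 assignments
So 8 of the 125 assignments meet the threshold.

8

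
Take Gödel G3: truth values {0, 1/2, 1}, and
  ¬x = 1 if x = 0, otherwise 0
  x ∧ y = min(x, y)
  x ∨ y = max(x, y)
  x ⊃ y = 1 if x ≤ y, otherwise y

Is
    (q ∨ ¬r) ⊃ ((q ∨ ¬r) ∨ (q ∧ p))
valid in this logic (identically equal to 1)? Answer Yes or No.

At p = 1, q = 0, r = 1/2, for instance:
¬r = ¬1/2 = 0
q ∨ ¬r = 0 ∨ 0 = 0
q ∧ p = 0 ∧ 1 = 0
(q ∨ ¬r) ∨ (q ∧ p) = 0 ∨ 0 = 0
(q ∨ ¬r) ⊃ ((q ∨ ¬r) ∨ (q ∧ p)) = 0 ⊃ 0 = 1
and checking the remaining 26 assignments likewise gives ≥ 1 in every case.

Yes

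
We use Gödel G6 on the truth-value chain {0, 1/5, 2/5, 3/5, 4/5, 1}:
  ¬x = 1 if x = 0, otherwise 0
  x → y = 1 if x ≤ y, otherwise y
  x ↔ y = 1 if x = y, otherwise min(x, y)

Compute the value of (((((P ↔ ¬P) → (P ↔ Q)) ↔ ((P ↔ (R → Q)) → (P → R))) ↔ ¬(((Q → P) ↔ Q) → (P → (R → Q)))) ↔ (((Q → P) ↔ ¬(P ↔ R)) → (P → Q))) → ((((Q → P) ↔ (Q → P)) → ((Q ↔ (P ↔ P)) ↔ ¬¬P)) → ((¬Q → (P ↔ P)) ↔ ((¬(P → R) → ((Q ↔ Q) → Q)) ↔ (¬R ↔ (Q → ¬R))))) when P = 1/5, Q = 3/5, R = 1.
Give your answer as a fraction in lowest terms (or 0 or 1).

1

¬P = ¬1/5 = 0
P ↔ ¬P = 1/5 ↔ 0 = 0
P ↔ Q = 1/5 ↔ 3/5 = 1/5
(P ↔ ¬P) → (P ↔ Q) = 0 → 1/5 = 1
R → Q = 1 → 3/5 = 3/5
P ↔ (R → Q) = 1/5 ↔ 3/5 = 1/5
P → R = 1/5 → 1 = 1
(P ↔ (R → Q)) → (P → R) = 1/5 → 1 = 1
((P ↔ ¬P) → (P ↔ Q)) ↔ ((P ↔ (R → Q)) → (P → R)) = 1 ↔ 1 = 1
Q → P = 3/5 → 1/5 = 1/5
(Q → P) ↔ Q = 1/5 ↔ 3/5 = 1/5
R → Q = 1 → 3/5 = 3/5
P → (R → Q) = 1/5 → 3/5 = 1
((Q → P) ↔ Q) → (P → (R → Q)) = 1/5 → 1 = 1
¬(((Q → P) ↔ Q) → (P → (R → Q))) = ¬1 = 0
(((P ↔ ¬P) → (P ↔ Q)) ↔ ((P ↔ (R → Q)) → (P → R))) ↔ ¬(((Q → P) ↔ Q) → (P → (R → Q))) = 1 ↔ 0 = 0
Q → P = 3/5 → 1/5 = 1/5
P ↔ R = 1/5 ↔ 1 = 1/5
¬(P ↔ R) = ¬1/5 = 0
(Q → P) ↔ ¬(P ↔ R) = 1/5 ↔ 0 = 0
P → Q = 1/5 → 3/5 = 1
((Q → P) ↔ ¬(P ↔ R)) → (P → Q) = 0 → 1 = 1
((((P ↔ ¬P) → (P ↔ Q)) ↔ ((P ↔ (R → Q)) → (P → R))) ↔ ¬(((Q → P) ↔ Q) → (P → (R → Q)))) ↔ (((Q → P) ↔ ¬(P ↔ R)) → (P → Q)) = 0 ↔ 1 = 0
Q → P = 3/5 → 1/5 = 1/5
Q → P = 3/5 → 1/5 = 1/5
(Q → P) ↔ (Q → P) = 1/5 ↔ 1/5 = 1
P ↔ P = 1/5 ↔ 1/5 = 1
Q ↔ (P ↔ P) = 3/5 ↔ 1 = 3/5
¬P = ¬1/5 = 0
¬¬P = ¬0 = 1
(Q ↔ (P ↔ P)) ↔ ¬¬P = 3/5 ↔ 1 = 3/5
((Q → P) ↔ (Q → P)) → ((Q ↔ (P ↔ P)) ↔ ¬¬P) = 1 → 3/5 = 3/5
¬Q = ¬3/5 = 0
P ↔ P = 1/5 ↔ 1/5 = 1
¬Q → (P ↔ P) = 0 → 1 = 1
P → R = 1/5 → 1 = 1
¬(P → R) = ¬1 = 0
Q ↔ Q = 3/5 ↔ 3/5 = 1
(Q ↔ Q) → Q = 1 → 3/5 = 3/5
¬(P → R) → ((Q ↔ Q) → Q) = 0 → 3/5 = 1
¬R = ¬1 = 0
¬R = ¬1 = 0
Q → ¬R = 3/5 → 0 = 0
¬R ↔ (Q → ¬R) = 0 ↔ 0 = 1
(¬(P → R) → ((Q ↔ Q) → Q)) ↔ (¬R ↔ (Q → ¬R)) = 1 ↔ 1 = 1
(¬Q → (P ↔ P)) ↔ ((¬(P → R) → ((Q ↔ Q) → Q)) ↔ (¬R ↔ (Q → ¬R))) = 1 ↔ 1 = 1
(((Q → P) ↔ (Q → P)) → ((Q ↔ (P ↔ P)) ↔ ¬¬P)) → ((¬Q → (P ↔ P)) ↔ ((¬(P → R) → ((Q ↔ Q) → Q)) ↔ (¬R ↔ (Q → ¬R)))) = 3/5 → 1 = 1
(((((P ↔ ¬P) → (P ↔ Q)) ↔ ((P ↔ (R → Q)) → (P → R))) ↔ ¬(((Q → P) ↔ Q) → (P → (R → Q)))) ↔ (((Q → P) ↔ ¬(P ↔ R)) → (P → Q))) → ((((Q → P) ↔ (Q → P)) → ((Q ↔ (P ↔ P)) ↔ ¬¬P)) → ((¬Q → (P ↔ P)) ↔ ((¬(P → R) → ((Q ↔ Q) → Q)) ↔ (¬R ↔ (Q → ¬R))))) = 0 → 1 = 1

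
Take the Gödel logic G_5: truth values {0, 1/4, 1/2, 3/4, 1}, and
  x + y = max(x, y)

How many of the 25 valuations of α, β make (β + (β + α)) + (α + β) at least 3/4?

value 1: 9 assignments (counts)
value 3/4: 7 assignments (counts)
value 1/2: 5 assignments
value 1/4: 3 assignments
value 0: 1 assignment
So 16 of the 25 assignments meet the threshold.

16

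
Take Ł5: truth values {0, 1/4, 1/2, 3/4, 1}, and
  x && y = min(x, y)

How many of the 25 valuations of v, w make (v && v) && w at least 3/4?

4

value 1: 1 assignment (counts)
value 3/4: 3 assignments (counts)
value 1/2: 5 assignments
value 1/4: 7 assignments
value 0: 9 assignments
So 4 of the 25 assignments meet the threshold.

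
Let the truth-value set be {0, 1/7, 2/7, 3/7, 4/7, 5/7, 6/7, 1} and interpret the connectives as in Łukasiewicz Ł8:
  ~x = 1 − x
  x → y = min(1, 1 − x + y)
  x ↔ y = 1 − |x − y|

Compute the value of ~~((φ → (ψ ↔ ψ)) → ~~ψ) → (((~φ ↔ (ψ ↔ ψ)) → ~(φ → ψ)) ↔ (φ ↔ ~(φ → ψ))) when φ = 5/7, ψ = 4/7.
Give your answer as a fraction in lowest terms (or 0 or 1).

ψ ↔ ψ = 4/7 ↔ 4/7 = 1
φ → (ψ ↔ ψ) = 5/7 → 1 = 1
~ψ = ~4/7 = 3/7
~~ψ = ~3/7 = 4/7
(φ → (ψ ↔ ψ)) → ~~ψ = 1 → 4/7 = 4/7
~((φ → (ψ ↔ ψ)) → ~~ψ) = ~4/7 = 3/7
~~((φ → (ψ ↔ ψ)) → ~~ψ) = ~3/7 = 4/7
~φ = ~5/7 = 2/7
ψ ↔ ψ = 4/7 ↔ 4/7 = 1
~φ ↔ (ψ ↔ ψ) = 2/7 ↔ 1 = 2/7
φ → ψ = 5/7 → 4/7 = 6/7
~(φ → ψ) = ~6/7 = 1/7
(~φ ↔ (ψ ↔ ψ)) → ~(φ → ψ) = 2/7 → 1/7 = 6/7
φ → ψ = 5/7 → 4/7 = 6/7
~(φ → ψ) = ~6/7 = 1/7
φ ↔ ~(φ → ψ) = 5/7 ↔ 1/7 = 3/7
((~φ ↔ (ψ ↔ ψ)) → ~(φ → ψ)) ↔ (φ ↔ ~(φ → ψ)) = 6/7 ↔ 3/7 = 4/7
~~((φ → (ψ ↔ ψ)) → ~~ψ) → (((~φ ↔ (ψ ↔ ψ)) → ~(φ → ψ)) ↔ (φ ↔ ~(φ → ψ))) = 4/7 → 4/7 = 1

1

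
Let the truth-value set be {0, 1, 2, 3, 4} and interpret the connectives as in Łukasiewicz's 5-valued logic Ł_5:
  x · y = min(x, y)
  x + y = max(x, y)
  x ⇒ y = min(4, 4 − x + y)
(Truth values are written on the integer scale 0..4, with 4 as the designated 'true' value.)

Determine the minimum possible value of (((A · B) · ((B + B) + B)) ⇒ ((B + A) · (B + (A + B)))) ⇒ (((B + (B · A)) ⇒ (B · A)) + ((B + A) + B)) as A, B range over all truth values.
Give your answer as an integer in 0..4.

Take A = 0, B = 2:
A · B = 0 · 2 = 0
B + B = 2 + 2 = 2
(B + B) + B = 2 + 2 = 2
(A · B) · ((B + B) + B) = 0 · 2 = 0
B + A = 2 + 0 = 2
A + B = 0 + 2 = 2
B + (A + B) = 2 + 2 = 2
(B + A) · (B + (A + B)) = 2 · 2 = 2
((A · B) · ((B + B) + B)) ⇒ ((B + A) · (B + (A + B))) = 0 ⇒ 2 = 4
B · A = 2 · 0 = 0
B + (B · A) = 2 + 0 = 2
B · A = 2 · 0 = 0
(B + (B · A)) ⇒ (B · A) = 2 ⇒ 0 = 2
B + A = 2 + 0 = 2
(B + A) + B = 2 + 2 = 2
((B + (B · A)) ⇒ (B · A)) + ((B + A) + B) = 2 + 2 = 2
(((A · B) · ((B + B) + B)) ⇒ ((B + A) · (B + (A + B)))) ⇒ (((B + (B · A)) ⇒ (B · A)) + ((B + A) + B)) = 4 ⇒ 2 = 2
No assignment yields a value below 2, so this is the minimum.

2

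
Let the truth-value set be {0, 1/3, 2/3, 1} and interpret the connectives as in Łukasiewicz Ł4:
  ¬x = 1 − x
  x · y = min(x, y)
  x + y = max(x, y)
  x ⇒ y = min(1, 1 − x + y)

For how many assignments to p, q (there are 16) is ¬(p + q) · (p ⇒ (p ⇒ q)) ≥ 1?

p = 0, q = 0 ↦ 1  ≥
p = 0, q = 1/3 ↦ 2/3  <
p = 0, q = 2/3 ↦ 1/3  <
p = 0, q = 1 ↦ 0  <
p = 1/3, q = 0 ↦ 2/3  <
p = 1/3, q = 1/3 ↦ 2/3  <
p = 1/3, q = 2/3 ↦ 1/3  <
p = 1/3, q = 1 ↦ 0  <
p = 2/3, q = 0 ↦ 1/3  <
p = 2/3, q = 1/3 ↦ 1/3  <
p = 2/3, q = 2/3 ↦ 1/3  <
p = 2/3, q = 1 ↦ 0  <
p = 1, q = 0 ↦ 0  <
p = 1, q = 1/3 ↦ 0  <
p = 1, q = 2/3 ↦ 0  <
p = 1, q = 1 ↦ 0  <
So 1 of the 16 assignments meets the threshold.

1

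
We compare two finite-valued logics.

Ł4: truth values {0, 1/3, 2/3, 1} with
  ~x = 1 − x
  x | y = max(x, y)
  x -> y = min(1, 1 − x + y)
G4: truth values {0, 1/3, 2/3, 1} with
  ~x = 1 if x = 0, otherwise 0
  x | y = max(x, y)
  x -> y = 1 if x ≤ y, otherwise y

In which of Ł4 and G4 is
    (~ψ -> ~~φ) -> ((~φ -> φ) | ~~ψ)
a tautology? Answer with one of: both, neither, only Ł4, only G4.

In Ł4: at φ = 1/3, ψ = 2/3 the value is 2/3 — not a tautology.
In G4: every assignment gives 1 — tautology.

only G4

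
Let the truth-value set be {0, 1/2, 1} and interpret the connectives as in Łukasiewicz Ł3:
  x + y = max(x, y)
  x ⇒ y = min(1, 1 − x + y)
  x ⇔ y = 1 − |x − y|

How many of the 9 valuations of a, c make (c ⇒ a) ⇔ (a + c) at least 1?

a = 0, c = 0 ↦ 0  <
a = 0, c = 1/2 ↦ 1  ≥
a = 0, c = 1 ↦ 0  <
a = 1/2, c = 0 ↦ 1/2  <
a = 1/2, c = 1/2 ↦ 1/2  <
a = 1/2, c = 1 ↦ 1/2  <
a = 1, c = 0 ↦ 1  ≥
a = 1, c = 1/2 ↦ 1  ≥
a = 1, c = 1 ↦ 1  ≥
So 4 of the 9 assignments meet the threshold.

4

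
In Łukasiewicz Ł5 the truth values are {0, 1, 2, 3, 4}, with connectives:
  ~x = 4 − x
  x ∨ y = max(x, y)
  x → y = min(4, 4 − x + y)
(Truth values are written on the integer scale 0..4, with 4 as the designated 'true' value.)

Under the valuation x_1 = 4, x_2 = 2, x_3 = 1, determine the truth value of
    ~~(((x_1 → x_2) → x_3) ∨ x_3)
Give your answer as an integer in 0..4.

3

x_1 → x_2 = 4 → 2 = 2
(x_1 → x_2) → x_3 = 2 → 1 = 3
((x_1 → x_2) → x_3) ∨ x_3 = 3 ∨ 1 = 3
~(((x_1 → x_2) → x_3) ∨ x_3) = ~3 = 1
~~(((x_1 → x_2) → x_3) ∨ x_3) = ~1 = 3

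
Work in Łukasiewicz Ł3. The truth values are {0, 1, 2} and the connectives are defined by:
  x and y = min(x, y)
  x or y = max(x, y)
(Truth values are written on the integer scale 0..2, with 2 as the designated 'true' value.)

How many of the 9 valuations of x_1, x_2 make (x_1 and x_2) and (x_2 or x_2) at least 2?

x_1 = 0, x_2 = 0 ↦ 0  <
x_1 = 0, x_2 = 1 ↦ 0  <
x_1 = 0, x_2 = 2 ↦ 0  <
x_1 = 1, x_2 = 0 ↦ 0  <
x_1 = 1, x_2 = 1 ↦ 1  <
x_1 = 1, x_2 = 2 ↦ 1  <
x_1 = 2, x_2 = 0 ↦ 0  <
x_1 = 2, x_2 = 1 ↦ 1  <
x_1 = 2, x_2 = 2 ↦ 2  ≥
So 1 of the 9 assignments meets the threshold.

1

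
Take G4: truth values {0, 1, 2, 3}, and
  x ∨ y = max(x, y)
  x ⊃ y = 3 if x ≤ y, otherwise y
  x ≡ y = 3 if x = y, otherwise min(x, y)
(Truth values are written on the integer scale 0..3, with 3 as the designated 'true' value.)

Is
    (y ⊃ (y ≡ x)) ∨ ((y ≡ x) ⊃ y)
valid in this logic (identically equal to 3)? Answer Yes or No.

Yes

x = 0, y = 0 ↦ 3
x = 0, y = 1 ↦ 3
x = 0, y = 2 ↦ 3
x = 0, y = 3 ↦ 3
x = 1, y = 0 ↦ 3
x = 1, y = 1 ↦ 3
x = 1, y = 2 ↦ 3
x = 1, y = 3 ↦ 3
x = 2, y = 0 ↦ 3
x = 2, y = 1 ↦ 3
x = 2, y = 2 ↦ 3
x = 2, y = 3 ↦ 3
x = 3, y = 0 ↦ 3
x = 3, y = 1 ↦ 3
x = 3, y = 2 ↦ 3
x = 3, y = 3 ↦ 3
Every assignment gives a value ≥ 3.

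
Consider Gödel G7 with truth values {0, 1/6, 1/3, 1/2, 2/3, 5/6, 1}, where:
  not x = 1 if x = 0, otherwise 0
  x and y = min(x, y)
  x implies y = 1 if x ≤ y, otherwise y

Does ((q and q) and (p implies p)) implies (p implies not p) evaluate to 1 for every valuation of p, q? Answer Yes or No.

Counterexample: take p = 1/6, q = 1/6.
q and q = 1/6 and 1/6 = 1/6
p implies p = 1/6 implies 1/6 = 1
(q and q) and (p implies p) = 1/6 and 1 = 1/6
not p = not 1/6 = 0
p implies not p = 1/6 implies 0 = 0
((q and q) and (p implies p)) implies (p implies not p) = 1/6 implies 0 = 0
This gives 0 ≠ 1.

No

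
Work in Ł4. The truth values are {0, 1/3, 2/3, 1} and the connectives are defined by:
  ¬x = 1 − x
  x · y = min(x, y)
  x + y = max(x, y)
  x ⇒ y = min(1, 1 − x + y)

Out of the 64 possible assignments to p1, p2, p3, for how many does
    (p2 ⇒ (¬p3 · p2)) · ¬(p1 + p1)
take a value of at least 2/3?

26

value 1: 10 assignments (counts)
value 2/3: 16 assignments (counts)
value 1/3: 19 assignments
value 0: 19 assignments
So 26 of the 64 assignments meet the threshold.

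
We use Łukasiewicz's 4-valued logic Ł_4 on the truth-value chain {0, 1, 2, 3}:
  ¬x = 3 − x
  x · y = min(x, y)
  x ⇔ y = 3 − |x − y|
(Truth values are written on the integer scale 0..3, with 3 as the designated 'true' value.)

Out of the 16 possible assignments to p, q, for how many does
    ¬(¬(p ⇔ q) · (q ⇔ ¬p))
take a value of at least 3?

p = 0, q = 0 ↦ 3  ≥
p = 0, q = 1 ↦ 2  <
p = 0, q = 2 ↦ 1  <
p = 0, q = 3 ↦ 0  <
p = 1, q = 0 ↦ 2  <
p = 1, q = 1 ↦ 3  ≥
p = 1, q = 2 ↦ 2  <
p = 1, q = 3 ↦ 1  <
p = 2, q = 0 ↦ 1  <
p = 2, q = 1 ↦ 2  <
p = 2, q = 2 ↦ 3  ≥
p = 2, q = 3 ↦ 2  <
p = 3, q = 0 ↦ 0  <
p = 3, q = 1 ↦ 1  <
p = 3, q = 2 ↦ 2  <
p = 3, q = 3 ↦ 3  ≥
So 4 of the 16 assignments meet the threshold.

4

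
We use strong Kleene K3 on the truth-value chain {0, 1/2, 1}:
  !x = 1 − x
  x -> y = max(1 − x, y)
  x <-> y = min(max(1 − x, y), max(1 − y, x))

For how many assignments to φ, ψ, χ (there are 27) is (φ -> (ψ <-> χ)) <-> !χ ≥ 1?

6

value 1: 6 assignments (counts)
value 1/2: 15 assignments
value 0: 6 assignments
So 6 of the 27 assignments meet the threshold.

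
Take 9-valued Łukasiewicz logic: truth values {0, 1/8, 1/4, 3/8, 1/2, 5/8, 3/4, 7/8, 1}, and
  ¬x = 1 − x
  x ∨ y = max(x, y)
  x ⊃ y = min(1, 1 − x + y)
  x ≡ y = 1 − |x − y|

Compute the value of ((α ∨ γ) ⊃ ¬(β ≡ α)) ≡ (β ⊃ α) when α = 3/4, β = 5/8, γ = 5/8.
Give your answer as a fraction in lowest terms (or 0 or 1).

α ∨ γ = 3/4 ∨ 5/8 = 3/4
β ≡ α = 5/8 ≡ 3/4 = 7/8
¬(β ≡ α) = ¬7/8 = 1/8
(α ∨ γ) ⊃ ¬(β ≡ α) = 3/4 ⊃ 1/8 = 3/8
β ⊃ α = 5/8 ⊃ 3/4 = 1
((α ∨ γ) ⊃ ¬(β ≡ α)) ≡ (β ⊃ α) = 3/8 ≡ 1 = 3/8

3/8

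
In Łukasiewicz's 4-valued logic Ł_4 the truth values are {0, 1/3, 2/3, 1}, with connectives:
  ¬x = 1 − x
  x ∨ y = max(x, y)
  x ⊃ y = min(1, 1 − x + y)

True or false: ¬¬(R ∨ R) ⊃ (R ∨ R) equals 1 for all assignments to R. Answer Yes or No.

Yes

R = 0 ↦ 1
R = 1/3 ↦ 1
R = 2/3 ↦ 1
R = 1 ↦ 1
Every assignment gives a value ≥ 1.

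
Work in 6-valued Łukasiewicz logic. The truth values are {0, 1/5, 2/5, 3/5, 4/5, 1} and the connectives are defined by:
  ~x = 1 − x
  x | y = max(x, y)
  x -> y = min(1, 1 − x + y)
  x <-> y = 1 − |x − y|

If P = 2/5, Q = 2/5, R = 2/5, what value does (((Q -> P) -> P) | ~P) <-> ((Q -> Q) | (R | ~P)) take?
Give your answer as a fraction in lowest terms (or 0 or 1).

3/5

Q -> P = 2/5 -> 2/5 = 1
(Q -> P) -> P = 1 -> 2/5 = 2/5
~P = ~2/5 = 3/5
((Q -> P) -> P) | ~P = 2/5 | 3/5 = 3/5
Q -> Q = 2/5 -> 2/5 = 1
~P = ~2/5 = 3/5
R | ~P = 2/5 | 3/5 = 3/5
(Q -> Q) | (R | ~P) = 1 | 3/5 = 1
(((Q -> P) -> P) | ~P) <-> ((Q -> Q) | (R | ~P)) = 3/5 <-> 1 = 3/5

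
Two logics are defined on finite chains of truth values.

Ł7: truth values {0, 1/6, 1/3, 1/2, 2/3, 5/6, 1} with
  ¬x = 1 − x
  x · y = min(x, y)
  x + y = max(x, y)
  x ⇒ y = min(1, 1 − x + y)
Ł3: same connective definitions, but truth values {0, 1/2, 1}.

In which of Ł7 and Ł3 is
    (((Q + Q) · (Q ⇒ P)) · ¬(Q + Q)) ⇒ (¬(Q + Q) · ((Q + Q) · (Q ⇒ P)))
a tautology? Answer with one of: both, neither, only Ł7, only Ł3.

In Ł7: every assignment gives 1 — tautology.
In Ł3: every assignment gives 1 — tautology.

both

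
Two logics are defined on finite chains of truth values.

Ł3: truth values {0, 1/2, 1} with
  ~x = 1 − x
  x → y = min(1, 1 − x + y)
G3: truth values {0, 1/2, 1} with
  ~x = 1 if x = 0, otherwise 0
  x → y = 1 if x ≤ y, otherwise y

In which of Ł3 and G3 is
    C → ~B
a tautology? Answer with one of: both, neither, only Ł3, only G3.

In Ł3: at B = 1/2, C = 1 the value is 1/2 — not a tautology.
In G3: at B = 1/2, C = 1/2 the value is 0 — not a tautology.

neither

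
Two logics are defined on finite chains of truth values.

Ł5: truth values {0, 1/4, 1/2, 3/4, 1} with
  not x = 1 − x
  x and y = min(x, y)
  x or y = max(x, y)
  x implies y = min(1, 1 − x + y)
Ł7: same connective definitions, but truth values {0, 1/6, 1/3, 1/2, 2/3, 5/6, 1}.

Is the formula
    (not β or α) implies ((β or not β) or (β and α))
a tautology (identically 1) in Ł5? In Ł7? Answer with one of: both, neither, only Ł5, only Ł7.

neither

In Ł5: at α = 3/4, β = 1/2 the value is 3/4 — not a tautology.
In Ł7: at α = 2/3, β = 1/2 the value is 5/6 — not a tautology.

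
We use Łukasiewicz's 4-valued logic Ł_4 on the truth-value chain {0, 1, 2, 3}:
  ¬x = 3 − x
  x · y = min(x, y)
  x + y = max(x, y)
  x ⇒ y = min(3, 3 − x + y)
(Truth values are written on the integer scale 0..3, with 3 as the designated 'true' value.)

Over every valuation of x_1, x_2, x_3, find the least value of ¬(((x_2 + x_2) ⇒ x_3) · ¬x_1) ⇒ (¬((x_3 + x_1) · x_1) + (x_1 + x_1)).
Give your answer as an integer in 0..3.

Take x_1 = 1, x_2 = 3, x_3 = 0:
x_2 + x_2 = 3 + 3 = 3
(x_2 + x_2) ⇒ x_3 = 3 ⇒ 0 = 0
¬x_1 = ¬1 = 2
((x_2 + x_2) ⇒ x_3) · ¬x_1 = 0 · 2 = 0
¬(((x_2 + x_2) ⇒ x_3) · ¬x_1) = ¬0 = 3
x_3 + x_1 = 0 + 1 = 1
(x_3 + x_1) · x_1 = 1 · 1 = 1
¬((x_3 + x_1) · x_1) = ¬1 = 2
x_1 + x_1 = 1 + 1 = 1
¬((x_3 + x_1) · x_1) + (x_1 + x_1) = 2 + 1 = 2
¬(((x_2 + x_2) ⇒ x_3) · ¬x_1) ⇒ (¬((x_3 + x_1) · x_1) + (x_1 + x_1)) = 3 ⇒ 2 = 2
No assignment yields a value below 2, so this is the minimum.

2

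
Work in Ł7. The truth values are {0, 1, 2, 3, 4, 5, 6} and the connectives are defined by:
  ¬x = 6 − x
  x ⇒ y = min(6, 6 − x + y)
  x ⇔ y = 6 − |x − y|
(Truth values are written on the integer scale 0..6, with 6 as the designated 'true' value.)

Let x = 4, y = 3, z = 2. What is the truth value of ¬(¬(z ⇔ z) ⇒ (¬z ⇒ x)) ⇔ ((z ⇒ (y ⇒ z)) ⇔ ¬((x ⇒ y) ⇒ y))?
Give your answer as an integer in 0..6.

z ⇔ z = 2 ⇔ 2 = 6
¬(z ⇔ z) = ¬6 = 0
¬z = ¬2 = 4
¬z ⇒ x = 4 ⇒ 4 = 6
¬(z ⇔ z) ⇒ (¬z ⇒ x) = 0 ⇒ 6 = 6
¬(¬(z ⇔ z) ⇒ (¬z ⇒ x)) = ¬6 = 0
y ⇒ z = 3 ⇒ 2 = 5
z ⇒ (y ⇒ z) = 2 ⇒ 5 = 6
x ⇒ y = 4 ⇒ 3 = 5
(x ⇒ y) ⇒ y = 5 ⇒ 3 = 4
¬((x ⇒ y) ⇒ y) = ¬4 = 2
(z ⇒ (y ⇒ z)) ⇔ ¬((x ⇒ y) ⇒ y) = 6 ⇔ 2 = 2
¬(¬(z ⇔ z) ⇒ (¬z ⇒ x)) ⇔ ((z ⇒ (y ⇒ z)) ⇔ ¬((x ⇒ y) ⇒ y)) = 0 ⇔ 2 = 4

4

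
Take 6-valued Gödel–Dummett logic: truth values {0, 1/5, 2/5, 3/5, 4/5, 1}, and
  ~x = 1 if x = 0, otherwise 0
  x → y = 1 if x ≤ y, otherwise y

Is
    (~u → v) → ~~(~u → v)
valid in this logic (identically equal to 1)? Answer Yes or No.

Yes

At u = 1/5, v = 2/5, for instance:
~u = ~1/5 = 0
~u → v = 0 → 2/5 = 1
~(~u → v) = ~1 = 0
~~(~u → v) = ~0 = 1
(~u → v) → ~~(~u → v) = 1 → 1 = 1
and checking the remaining 35 assignments likewise gives ≥ 1 in every case.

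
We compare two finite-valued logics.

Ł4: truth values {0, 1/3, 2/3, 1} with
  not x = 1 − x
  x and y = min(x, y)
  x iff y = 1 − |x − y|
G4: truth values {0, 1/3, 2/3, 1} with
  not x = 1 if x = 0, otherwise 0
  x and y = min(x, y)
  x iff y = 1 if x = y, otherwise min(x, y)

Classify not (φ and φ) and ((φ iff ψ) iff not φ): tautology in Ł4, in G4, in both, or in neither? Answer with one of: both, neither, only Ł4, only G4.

In Ł4: at φ = 0, ψ = 1/3 the value is 2/3 — not a tautology.
In G4: at φ = 0, ψ = 1/3 the value is 0 — not a tautology.

neither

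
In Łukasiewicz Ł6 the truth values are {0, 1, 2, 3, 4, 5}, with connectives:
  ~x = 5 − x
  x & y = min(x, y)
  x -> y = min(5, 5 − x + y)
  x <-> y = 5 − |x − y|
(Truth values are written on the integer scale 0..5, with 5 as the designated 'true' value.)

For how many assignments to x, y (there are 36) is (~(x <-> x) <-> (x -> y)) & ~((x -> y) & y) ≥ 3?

6

value 5: 1 assignment (counts)
value 4: 2 assignments (counts)
value 3: 3 assignments (counts)
value 2: 4 assignments
value 1: 5 assignments
value 0: 21 assignments
So 6 of the 36 assignments meet the threshold.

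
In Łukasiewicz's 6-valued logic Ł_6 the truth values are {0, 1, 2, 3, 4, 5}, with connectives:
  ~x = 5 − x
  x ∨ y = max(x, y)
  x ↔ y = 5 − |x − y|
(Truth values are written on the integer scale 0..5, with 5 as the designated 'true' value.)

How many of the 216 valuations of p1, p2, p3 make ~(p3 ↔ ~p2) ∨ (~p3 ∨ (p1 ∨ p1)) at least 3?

180

value 5: 71 assignments (counts)
value 4: 61 assignments (counts)
value 3: 48 assignments (counts)
value 2: 26 assignments
value 1: 9 assignments
value 0: 1 assignment
So 180 of the 216 assignments meet the threshold.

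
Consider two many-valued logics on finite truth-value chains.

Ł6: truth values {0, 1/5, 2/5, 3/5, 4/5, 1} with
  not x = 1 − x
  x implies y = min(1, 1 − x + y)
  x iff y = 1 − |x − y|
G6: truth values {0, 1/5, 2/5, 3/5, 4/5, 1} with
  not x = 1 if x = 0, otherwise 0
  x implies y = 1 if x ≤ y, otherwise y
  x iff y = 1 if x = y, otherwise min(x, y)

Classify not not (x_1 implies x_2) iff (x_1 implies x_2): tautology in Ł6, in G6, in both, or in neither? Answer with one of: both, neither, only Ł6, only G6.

In Ł6: every assignment gives 1 — tautology.
In G6: at x_1 = 2/5, x_2 = 1/5 the value is 1/5 — not a tautology.

only Ł6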